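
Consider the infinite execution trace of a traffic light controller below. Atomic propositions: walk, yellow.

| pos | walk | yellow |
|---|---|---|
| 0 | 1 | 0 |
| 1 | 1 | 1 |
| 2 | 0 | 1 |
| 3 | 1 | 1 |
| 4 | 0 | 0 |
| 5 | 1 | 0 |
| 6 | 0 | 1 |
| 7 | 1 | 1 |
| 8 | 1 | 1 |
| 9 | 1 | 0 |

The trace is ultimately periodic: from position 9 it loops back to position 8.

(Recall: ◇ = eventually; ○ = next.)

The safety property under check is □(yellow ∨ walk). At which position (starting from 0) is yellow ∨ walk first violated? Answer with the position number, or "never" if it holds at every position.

4

Check yellow ∨ walk at each position in order: 0 ✓, 1 ✓, 2 ✓, 3 ✓.
At position 4 the labels are {}, so yellow ∨ walk is false there. This is the first violation.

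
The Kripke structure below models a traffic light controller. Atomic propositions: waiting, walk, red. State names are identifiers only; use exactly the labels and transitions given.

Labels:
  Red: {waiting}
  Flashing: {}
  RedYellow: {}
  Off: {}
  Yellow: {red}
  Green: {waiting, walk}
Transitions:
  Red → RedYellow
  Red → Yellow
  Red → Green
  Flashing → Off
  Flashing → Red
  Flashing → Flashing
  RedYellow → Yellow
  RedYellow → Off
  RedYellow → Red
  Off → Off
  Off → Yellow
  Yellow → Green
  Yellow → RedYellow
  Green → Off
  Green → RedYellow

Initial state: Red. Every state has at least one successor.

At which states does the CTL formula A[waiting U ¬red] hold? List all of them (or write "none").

{Red, Flashing, RedYellow, Off, Green}

States satisfying waiting: {Red, Green}.
States satisfying ¬red: {Red, Flashing, RedYellow, Off, Green}.
States satisfying A[waiting U ¬red]: {Red, Flashing, RedYellow, Off, Green}.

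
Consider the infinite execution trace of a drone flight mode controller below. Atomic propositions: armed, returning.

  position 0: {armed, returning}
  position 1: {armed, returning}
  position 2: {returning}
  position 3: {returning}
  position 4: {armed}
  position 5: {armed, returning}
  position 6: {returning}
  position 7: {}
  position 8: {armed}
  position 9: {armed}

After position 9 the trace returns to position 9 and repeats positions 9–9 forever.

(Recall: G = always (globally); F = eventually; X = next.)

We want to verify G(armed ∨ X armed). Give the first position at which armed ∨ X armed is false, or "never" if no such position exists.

2

Check armed ∨ X armed at each position in order: 0 ✓, 1 ✓.
At position 2 the labels are {returning} and the next position 3 has {returning}, so armed ∨ X armed is false there. This is the first violation.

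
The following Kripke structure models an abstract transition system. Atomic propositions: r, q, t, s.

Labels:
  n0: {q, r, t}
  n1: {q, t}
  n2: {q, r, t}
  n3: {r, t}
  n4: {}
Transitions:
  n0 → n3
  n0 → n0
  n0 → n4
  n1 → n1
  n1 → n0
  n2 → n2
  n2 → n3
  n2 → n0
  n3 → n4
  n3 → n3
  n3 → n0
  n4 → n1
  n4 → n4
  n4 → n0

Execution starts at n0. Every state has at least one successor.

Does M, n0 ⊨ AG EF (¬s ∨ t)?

States satisfying EF (¬s ∨ t): {n0, n1, n2, n3, n4}.
States satisfying AG EF (¬s ∨ t): {n0, n1, n2, n3, n4}.
Every state reachable from n0 satisfies EF (¬s ∨ t).
n0 ∈ Sat(AG EF (¬s ∨ t)).

Yes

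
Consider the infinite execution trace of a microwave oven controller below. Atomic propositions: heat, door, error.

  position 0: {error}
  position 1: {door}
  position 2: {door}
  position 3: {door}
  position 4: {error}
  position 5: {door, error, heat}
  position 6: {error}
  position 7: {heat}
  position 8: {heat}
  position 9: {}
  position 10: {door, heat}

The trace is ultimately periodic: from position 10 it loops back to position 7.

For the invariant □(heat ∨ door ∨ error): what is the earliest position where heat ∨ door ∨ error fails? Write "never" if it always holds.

9

Check heat ∨ door ∨ error at each position in order: 0 ✓, 1 ✓, 2 ✓, 3 ✓, 4 ✓, 5 ✓, 6 ✓, 7 ✓, 8 ✓.
At position 9 the labels are {}, so heat ∨ door ∨ error is false there. This is the first violation.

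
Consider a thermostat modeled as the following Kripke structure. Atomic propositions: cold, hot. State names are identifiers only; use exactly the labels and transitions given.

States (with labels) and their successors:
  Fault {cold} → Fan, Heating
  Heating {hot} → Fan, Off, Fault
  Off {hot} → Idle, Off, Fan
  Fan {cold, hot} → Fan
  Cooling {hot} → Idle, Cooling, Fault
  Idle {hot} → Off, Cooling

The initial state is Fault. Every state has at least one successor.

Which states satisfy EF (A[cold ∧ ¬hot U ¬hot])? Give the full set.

States satisfying A[cold ∧ ¬hot U ¬hot]: {Fault}.
States satisfying EF (A[cold ∧ ¬hot U ¬hot]): {Fault, Heating, Off, Cooling, Idle}.

{Fault, Heating, Off, Cooling, Idle}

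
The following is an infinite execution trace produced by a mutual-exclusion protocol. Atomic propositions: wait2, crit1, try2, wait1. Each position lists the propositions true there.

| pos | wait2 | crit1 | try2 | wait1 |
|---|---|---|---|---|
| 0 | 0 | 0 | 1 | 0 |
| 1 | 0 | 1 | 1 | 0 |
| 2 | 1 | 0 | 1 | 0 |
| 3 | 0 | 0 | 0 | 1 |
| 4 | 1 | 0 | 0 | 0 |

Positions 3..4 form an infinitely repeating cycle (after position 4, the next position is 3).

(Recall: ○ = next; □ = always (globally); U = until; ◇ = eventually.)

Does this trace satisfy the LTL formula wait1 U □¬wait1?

Walking from position 0: at position 0, □¬wait1 has not yet held and wait1 fails, so wait1 U □¬wait1 is false.

No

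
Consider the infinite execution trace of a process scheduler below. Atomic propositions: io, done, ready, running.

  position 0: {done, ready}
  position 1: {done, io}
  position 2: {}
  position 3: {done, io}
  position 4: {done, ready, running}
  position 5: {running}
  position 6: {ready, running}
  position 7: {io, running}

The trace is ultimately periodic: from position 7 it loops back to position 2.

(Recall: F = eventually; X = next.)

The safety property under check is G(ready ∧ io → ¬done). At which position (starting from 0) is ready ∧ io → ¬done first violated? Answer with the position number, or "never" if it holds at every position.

ready ∧ io → ¬done holds at every position 0..7, and those are all the positions the trace ever visits, so the invariant G(ready ∧ io → ¬done) is never violated.

never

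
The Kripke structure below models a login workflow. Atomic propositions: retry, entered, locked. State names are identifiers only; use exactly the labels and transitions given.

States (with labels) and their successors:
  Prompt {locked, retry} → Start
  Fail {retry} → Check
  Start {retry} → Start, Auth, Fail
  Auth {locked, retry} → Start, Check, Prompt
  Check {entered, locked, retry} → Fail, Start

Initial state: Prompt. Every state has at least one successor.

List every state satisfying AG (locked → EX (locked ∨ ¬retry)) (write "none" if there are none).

States satisfying locked → EX (locked ∨ ¬retry): {Fail, Start, Auth}.
States satisfying AG (locked → EX (locked ∨ ¬retry)): ∅.

none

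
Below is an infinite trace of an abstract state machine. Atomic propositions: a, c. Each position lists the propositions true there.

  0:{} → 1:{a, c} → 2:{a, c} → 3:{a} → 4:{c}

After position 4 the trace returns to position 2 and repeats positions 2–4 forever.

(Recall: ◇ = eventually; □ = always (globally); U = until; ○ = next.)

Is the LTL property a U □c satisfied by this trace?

Walking from position 0: at position 0, □c has not yet held and a fails, so a U □c is false.

Violated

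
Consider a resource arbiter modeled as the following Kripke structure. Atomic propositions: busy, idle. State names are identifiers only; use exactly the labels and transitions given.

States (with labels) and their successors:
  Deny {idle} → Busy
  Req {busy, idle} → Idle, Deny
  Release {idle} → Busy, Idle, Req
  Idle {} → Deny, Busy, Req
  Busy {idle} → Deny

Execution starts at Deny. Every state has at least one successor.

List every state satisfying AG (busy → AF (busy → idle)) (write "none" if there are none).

{Deny, Req, Release, Idle, Busy}

States satisfying busy → AF (busy → idle): {Deny, Req, Release, Idle, Busy}.
States satisfying AG (busy → AF (busy → idle)): {Deny, Req, Release, Idle, Busy}.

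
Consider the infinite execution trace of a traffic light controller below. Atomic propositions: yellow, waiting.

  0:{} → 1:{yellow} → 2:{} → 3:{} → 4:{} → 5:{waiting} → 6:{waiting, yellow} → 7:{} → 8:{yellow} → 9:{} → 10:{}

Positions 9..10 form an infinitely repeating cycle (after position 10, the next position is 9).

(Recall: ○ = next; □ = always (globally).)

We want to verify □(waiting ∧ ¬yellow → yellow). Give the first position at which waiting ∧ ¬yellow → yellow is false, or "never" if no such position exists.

Check waiting ∧ ¬yellow → yellow at each position in order: 0 ✓, 1 ✓, 2 ✓, 3 ✓, 4 ✓.
At position 5 the labels are {waiting}, so waiting ∧ ¬yellow → yellow is false there. This is the first violation.

5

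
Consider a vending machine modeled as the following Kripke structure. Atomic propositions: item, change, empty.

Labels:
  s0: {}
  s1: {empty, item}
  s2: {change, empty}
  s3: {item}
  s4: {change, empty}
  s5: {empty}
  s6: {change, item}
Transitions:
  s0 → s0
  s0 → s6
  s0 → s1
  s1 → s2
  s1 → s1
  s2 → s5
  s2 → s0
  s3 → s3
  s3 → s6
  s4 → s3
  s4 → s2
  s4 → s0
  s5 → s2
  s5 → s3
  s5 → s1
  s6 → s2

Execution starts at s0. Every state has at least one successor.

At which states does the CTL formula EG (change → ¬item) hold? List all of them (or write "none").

States satisfying change → ¬item: {s0, s1, s2, s3, s4, s5}.
States satisfying EG (change → ¬item): {s0, s1, s2, s3, s4, s5}.

{s0, s1, s2, s3, s4, s5}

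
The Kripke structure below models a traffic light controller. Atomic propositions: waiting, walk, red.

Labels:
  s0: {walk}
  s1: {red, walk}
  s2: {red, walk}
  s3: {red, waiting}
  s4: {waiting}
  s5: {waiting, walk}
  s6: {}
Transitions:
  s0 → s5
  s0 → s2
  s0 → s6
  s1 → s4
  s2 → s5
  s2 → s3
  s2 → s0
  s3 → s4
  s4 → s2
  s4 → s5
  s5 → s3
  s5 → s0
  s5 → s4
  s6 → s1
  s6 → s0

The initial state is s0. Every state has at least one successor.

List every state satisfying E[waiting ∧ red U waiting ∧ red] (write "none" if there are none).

{s3}

States satisfying waiting ∧ red: {s3}.
States satisfying E[waiting ∧ red U waiting ∧ red]: {s3}.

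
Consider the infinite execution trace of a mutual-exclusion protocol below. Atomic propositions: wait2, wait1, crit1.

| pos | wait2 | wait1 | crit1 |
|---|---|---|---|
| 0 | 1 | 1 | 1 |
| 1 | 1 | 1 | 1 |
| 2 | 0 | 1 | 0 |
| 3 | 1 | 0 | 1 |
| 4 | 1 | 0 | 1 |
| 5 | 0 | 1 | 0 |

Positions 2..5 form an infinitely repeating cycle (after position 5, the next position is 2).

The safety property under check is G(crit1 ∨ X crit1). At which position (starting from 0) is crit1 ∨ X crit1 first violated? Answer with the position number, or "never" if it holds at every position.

5

Check crit1 ∨ X crit1 at each position in order: 0 ✓, 1 ✓, 2 ✓, 3 ✓, 4 ✓.
At position 5 the labels are {wait1} and the next position 2 has {wait1}, so crit1 ∨ X crit1 is false there. This is the first violation.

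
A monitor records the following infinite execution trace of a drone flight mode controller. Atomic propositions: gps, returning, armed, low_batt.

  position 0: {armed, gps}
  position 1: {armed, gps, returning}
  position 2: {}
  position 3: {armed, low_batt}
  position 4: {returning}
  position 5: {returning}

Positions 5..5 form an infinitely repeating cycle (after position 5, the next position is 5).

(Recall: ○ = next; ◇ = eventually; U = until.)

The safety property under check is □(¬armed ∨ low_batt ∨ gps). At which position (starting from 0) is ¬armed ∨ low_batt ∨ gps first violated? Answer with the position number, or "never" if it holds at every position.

never

¬armed ∨ low_batt ∨ gps holds at every position 0..5, and those are all the positions the trace ever visits, so the invariant □(¬armed ∨ low_batt ∨ gps) is never violated.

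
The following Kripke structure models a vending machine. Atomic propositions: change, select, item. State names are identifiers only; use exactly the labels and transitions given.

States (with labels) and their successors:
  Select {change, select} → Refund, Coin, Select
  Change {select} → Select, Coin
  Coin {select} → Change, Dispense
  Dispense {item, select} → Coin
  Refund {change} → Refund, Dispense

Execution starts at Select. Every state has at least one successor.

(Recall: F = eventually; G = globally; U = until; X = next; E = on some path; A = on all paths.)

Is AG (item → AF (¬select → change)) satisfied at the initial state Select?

Satisfied

States satisfying item → AF (¬select → change): {Select, Change, Coin, Dispense, Refund}.
States satisfying AG (item → AF (¬select → change)): {Select, Change, Coin, Dispense, Refund}.
Every state reachable from Select satisfies item → AF (¬select → change).
Select ∈ Sat(AG (item → AF (¬select → change))).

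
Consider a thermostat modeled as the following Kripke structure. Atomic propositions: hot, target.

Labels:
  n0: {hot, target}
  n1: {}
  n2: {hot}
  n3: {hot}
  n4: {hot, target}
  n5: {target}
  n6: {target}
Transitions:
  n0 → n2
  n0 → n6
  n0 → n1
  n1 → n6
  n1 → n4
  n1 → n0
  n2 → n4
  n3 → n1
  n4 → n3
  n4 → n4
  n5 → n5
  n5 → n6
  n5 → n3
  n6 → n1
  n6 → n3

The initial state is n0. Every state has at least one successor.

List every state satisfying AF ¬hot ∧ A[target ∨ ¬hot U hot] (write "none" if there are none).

{n3}

States satisfying ¬hot: {n1, n5, n6}.
States satisfying AF ¬hot: {n1, n3, n5, n6}.
States satisfying target ∨ ¬hot: {n0, n1, n4, n5, n6}.
States satisfying hot: {n0, n2, n3, n4}.
States satisfying A[target ∨ ¬hot U hot]: {n0, n2, n3, n4}.
States satisfying AF ¬hot ∧ A[target ∨ ¬hot U hot]: {n3}.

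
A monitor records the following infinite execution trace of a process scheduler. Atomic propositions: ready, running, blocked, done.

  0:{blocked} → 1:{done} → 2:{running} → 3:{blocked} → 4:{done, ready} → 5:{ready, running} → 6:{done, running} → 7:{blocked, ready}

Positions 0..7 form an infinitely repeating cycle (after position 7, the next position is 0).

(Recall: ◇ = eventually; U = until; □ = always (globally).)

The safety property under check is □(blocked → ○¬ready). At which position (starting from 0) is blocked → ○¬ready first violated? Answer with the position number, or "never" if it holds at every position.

Check blocked → ○¬ready at each position in order: 0 ✓, 1 ✓, 2 ✓.
At position 3 the labels are {blocked} and the next position 4 has {done, ready}, so blocked → ○¬ready is false there. This is the first violation.

3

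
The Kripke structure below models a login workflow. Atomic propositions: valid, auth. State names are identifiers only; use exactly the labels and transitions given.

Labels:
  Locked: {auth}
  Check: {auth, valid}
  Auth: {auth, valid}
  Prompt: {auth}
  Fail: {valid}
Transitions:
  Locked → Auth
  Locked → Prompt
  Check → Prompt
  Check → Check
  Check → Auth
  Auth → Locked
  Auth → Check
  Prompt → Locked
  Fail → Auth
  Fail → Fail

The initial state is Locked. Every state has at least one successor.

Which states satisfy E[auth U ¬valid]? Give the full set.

States satisfying auth: {Locked, Check, Auth, Prompt}.
States satisfying ¬valid: {Locked, Prompt}.
States satisfying E[auth U ¬valid]: {Locked, Check, Auth, Prompt}.

{Locked, Check, Auth, Prompt}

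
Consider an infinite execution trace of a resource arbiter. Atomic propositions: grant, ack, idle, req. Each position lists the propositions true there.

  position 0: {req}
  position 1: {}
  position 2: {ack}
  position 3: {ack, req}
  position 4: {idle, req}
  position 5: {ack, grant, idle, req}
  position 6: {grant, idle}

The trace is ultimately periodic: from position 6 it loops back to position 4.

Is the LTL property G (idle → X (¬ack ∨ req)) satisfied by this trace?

idle → X (¬ack ∨ req) holds at every position 0..6, and those are all positions ever visited, so G (idle → X (¬ack ∨ req)) holds.
Positions where idle holds: 4, 5, 6.
Check X (¬ack ∨ req) at each: 4→ok, 5→ok, 6→ok.

Yes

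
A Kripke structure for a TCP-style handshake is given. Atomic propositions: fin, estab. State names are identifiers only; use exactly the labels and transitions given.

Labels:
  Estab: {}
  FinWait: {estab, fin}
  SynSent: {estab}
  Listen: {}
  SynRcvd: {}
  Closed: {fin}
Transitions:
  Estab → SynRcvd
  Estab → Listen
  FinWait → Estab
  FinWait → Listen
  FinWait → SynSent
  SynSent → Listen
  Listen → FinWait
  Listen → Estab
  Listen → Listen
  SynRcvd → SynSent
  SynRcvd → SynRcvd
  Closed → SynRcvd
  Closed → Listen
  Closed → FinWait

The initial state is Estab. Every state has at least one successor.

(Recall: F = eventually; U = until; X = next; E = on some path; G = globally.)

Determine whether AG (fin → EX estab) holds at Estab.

Yes

States satisfying fin → EX estab: {Estab, FinWait, SynSent, Listen, SynRcvd, Closed}.
States satisfying AG (fin → EX estab): {Estab, FinWait, SynSent, Listen, SynRcvd, Closed}.
Every state reachable from Estab satisfies fin → EX estab.
Estab ∈ Sat(AG (fin → EX estab)).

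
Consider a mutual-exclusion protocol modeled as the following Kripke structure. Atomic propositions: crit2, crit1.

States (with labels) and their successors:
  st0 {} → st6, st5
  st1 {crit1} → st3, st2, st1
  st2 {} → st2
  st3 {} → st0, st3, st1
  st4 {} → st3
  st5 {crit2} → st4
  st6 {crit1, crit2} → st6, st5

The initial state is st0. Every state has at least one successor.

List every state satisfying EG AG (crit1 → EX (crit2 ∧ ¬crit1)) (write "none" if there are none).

States satisfying AG (crit1 → EX (crit2 ∧ ¬crit1)): {st2}.
States satisfying EG AG (crit1 → EX (crit2 ∧ ¬crit1)): {st2}.

{st2}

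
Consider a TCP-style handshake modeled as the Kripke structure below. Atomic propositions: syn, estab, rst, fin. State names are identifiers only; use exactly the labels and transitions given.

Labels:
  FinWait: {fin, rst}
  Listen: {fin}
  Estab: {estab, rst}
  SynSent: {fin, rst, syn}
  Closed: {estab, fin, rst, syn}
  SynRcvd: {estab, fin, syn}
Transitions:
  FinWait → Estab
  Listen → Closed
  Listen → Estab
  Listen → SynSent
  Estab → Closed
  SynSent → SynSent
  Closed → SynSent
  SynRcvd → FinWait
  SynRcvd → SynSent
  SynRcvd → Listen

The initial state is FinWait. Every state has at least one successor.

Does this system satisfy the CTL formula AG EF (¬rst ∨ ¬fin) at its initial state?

Does not hold

States satisfying EF (¬rst ∨ ¬fin): {FinWait, Listen, Estab, SynRcvd}.
States satisfying AG EF (¬rst ∨ ¬fin): ∅.
Closed is reachable from FinWait and violates EF (¬rst ∨ ¬fin), so AG fails at FinWait.
FinWait ∉ Sat(AG EF (¬rst ∨ ¬fin)).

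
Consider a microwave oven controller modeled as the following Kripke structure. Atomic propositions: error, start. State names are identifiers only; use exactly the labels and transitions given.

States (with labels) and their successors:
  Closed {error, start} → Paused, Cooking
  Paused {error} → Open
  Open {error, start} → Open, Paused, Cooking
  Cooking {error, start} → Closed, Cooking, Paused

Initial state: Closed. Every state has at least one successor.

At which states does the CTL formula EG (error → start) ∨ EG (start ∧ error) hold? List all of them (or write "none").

{Closed, Open, Cooking}

States satisfying error → start: {Closed, Open, Cooking}.
States satisfying EG (error → start): {Closed, Open, Cooking}.
States satisfying start ∧ error: {Closed, Open, Cooking}.
States satisfying EG (start ∧ error): {Closed, Open, Cooking}.
States satisfying EG (error → start) ∨ EG (start ∧ error): {Closed, Open, Cooking}.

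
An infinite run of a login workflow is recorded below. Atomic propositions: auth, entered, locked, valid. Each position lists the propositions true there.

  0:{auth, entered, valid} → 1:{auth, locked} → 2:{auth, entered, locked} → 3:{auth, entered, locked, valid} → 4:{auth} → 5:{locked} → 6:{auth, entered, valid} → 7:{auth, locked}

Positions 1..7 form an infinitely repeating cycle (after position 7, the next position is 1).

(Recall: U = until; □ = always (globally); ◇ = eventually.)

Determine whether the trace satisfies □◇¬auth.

◇¬auth holds at every position 0..7, and those are all positions ever visited, so □◇¬auth holds.

Holds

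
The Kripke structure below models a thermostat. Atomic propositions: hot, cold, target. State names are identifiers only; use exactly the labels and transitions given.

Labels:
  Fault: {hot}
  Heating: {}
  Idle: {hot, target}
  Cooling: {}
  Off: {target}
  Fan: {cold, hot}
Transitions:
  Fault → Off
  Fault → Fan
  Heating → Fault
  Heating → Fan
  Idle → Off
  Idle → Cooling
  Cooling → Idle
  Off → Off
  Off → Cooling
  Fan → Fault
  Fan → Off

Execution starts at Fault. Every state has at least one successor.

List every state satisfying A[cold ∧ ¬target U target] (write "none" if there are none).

States satisfying cold ∧ ¬target: {Fan}.
States satisfying target: {Idle, Off}.
States satisfying A[cold ∧ ¬target U target]: {Idle, Off}.

{Idle, Off}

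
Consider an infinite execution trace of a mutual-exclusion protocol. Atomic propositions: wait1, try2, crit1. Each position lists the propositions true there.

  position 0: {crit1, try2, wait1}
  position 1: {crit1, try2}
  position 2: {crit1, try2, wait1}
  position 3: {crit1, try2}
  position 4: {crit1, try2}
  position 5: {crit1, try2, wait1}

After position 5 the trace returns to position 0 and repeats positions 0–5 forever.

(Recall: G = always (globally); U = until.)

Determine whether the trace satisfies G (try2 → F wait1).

Satisfied

try2 → F wait1 holds at every position 0..5, and those are all positions ever visited, so G (try2 → F wait1) holds.
Positions where try2 holds: 0, 1, 2, 3, 4, 5.
Check F wait1 at each: 0→ok, 1→ok, 2→ok, 3→ok, 4→ok, 5→ok.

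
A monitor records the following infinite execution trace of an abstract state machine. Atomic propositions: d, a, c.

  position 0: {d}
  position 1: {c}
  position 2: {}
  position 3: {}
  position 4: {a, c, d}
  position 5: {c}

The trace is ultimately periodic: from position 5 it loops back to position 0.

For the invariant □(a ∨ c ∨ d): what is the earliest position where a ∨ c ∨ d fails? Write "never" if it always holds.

2

Check a ∨ c ∨ d at each position in order: 0 ✓, 1 ✓.
At position 2 the labels are {}, so a ∨ c ∨ d is false there. This is the first violation.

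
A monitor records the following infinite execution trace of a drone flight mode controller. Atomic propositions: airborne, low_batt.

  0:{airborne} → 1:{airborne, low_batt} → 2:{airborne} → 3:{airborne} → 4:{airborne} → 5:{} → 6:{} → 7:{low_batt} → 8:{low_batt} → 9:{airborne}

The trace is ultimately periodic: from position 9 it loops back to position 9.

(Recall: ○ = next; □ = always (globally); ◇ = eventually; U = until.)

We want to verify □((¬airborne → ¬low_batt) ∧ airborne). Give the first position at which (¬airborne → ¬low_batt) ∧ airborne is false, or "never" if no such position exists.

Check (¬airborne → ¬low_batt) ∧ airborne at each position in order: 0 ✓, 1 ✓, 2 ✓, 3 ✓, 4 ✓.
At position 5 the labels are {}, so (¬airborne → ¬low_batt) ∧ airborne is false there. This is the first violation.

5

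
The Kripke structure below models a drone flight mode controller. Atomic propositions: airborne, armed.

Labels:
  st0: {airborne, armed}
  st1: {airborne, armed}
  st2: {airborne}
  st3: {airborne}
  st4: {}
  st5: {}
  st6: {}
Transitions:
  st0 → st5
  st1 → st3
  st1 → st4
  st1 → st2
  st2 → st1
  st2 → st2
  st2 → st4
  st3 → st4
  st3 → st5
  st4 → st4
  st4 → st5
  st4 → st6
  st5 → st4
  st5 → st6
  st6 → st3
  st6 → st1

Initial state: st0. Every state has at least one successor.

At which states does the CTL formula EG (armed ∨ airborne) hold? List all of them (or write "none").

States satisfying armed ∨ airborne: {st0, st1, st2, st3}.
States satisfying EG (armed ∨ airborne): {st1, st2}.

{st1, st2}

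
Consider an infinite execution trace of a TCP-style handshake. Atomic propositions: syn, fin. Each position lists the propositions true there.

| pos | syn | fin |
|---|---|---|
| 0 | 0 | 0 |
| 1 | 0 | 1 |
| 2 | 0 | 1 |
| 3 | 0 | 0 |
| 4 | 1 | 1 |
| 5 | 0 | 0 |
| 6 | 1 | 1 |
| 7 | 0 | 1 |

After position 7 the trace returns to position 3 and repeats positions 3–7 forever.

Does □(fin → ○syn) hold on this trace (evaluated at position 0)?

fin → ○syn must hold at every position from 0 onward. It fails at position 1, so □(fin → ○syn) is false.
Positions where fin holds: 1, 2, 4, 6, 7.
Check ○syn at each: 1→fails, 2→fails, 4→fails, 6→fails, 7→fails.

Does not hold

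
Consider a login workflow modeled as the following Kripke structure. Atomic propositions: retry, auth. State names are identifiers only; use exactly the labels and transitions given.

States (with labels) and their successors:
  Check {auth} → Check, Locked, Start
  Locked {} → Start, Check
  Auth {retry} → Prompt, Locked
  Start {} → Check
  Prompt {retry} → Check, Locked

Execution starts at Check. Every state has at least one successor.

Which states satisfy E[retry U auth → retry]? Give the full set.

{Locked, Auth, Start, Prompt}

States satisfying retry: {Auth, Prompt}.
States satisfying auth → retry: {Locked, Auth, Start, Prompt}.
States satisfying E[retry U auth → retry]: {Locked, Auth, Start, Prompt}.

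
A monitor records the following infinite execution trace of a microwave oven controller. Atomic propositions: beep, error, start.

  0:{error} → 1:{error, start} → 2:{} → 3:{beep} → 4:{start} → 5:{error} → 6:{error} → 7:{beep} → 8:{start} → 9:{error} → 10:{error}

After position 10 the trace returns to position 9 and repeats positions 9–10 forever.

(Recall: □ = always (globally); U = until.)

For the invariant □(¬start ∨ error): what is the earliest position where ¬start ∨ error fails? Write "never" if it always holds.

4

Check ¬start ∨ error at each position in order: 0 ✓, 1 ✓, 2 ✓, 3 ✓.
At position 4 the labels are {start}, so ¬start ∨ error is false there. This is the first violation.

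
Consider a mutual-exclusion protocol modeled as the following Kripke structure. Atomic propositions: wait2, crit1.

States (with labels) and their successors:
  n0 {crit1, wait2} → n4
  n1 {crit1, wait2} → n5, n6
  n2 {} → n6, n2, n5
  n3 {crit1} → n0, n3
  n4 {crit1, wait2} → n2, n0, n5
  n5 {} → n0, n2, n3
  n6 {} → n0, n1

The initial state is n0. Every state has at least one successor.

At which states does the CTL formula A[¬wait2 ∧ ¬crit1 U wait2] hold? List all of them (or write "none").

States satisfying ¬wait2 ∧ ¬crit1: {n2, n5, n6}.
States satisfying wait2: {n0, n1, n4}.
States satisfying A[¬wait2 ∧ ¬crit1 U wait2]: {n0, n1, n4, n6}.

{n0, n1, n4, n6}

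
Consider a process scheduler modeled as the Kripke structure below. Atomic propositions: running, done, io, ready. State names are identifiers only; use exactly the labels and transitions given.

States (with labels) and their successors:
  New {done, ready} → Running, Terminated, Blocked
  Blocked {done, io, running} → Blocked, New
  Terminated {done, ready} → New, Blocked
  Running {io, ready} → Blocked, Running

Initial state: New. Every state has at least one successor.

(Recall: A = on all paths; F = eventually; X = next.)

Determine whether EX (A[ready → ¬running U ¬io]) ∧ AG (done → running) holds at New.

Violated

States satisfying A[ready → ¬running U ¬io]: {New, Terminated}.
States satisfying EX (A[ready → ¬running U ¬io]): {New, Blocked, Terminated}.
States satisfying done → running: {Blocked, Running}.
States satisfying AG (done → running): ∅.
States satisfying EX (A[ready → ¬running U ¬io]) ∧ AG (done → running): ∅.
New ∉ Sat(EX (A[ready → ¬running U ¬io]) ∧ AG (done → running)).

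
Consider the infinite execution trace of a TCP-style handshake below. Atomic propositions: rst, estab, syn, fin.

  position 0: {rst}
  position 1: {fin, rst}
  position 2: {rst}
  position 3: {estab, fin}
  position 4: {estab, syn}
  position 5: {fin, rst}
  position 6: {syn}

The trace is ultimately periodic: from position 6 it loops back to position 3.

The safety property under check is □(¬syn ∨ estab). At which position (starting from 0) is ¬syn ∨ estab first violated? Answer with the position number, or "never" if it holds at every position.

6

Check ¬syn ∨ estab at each position in order: 0 ✓, 1 ✓, 2 ✓, 3 ✓, 4 ✓, 5 ✓.
At position 6 the labels are {syn}, so ¬syn ∨ estab is false there. This is the first violation.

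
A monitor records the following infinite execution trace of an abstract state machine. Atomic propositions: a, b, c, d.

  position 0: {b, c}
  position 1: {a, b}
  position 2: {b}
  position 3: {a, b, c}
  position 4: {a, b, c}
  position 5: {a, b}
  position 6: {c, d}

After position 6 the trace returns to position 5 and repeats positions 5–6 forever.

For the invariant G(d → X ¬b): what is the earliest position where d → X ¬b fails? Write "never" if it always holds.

Check d → X ¬b at each position in order: 0 ✓, 1 ✓, 2 ✓, 3 ✓, 4 ✓, 5 ✓.
At position 6 the labels are {c, d} and the next position 5 has {a, b}, so d → X ¬b is false there. This is the first violation.

6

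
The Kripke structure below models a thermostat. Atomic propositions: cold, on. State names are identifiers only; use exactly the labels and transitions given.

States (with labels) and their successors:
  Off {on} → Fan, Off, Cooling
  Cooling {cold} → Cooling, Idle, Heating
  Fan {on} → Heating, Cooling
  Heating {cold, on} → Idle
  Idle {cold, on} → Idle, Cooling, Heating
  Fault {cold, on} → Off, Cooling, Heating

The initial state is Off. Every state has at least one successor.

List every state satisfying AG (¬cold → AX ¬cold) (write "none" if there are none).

{Cooling, Heating, Idle}

States satisfying ¬cold → AX ¬cold: {Cooling, Heating, Idle, Fault}.
States satisfying AG (¬cold → AX ¬cold): {Cooling, Heating, Idle}.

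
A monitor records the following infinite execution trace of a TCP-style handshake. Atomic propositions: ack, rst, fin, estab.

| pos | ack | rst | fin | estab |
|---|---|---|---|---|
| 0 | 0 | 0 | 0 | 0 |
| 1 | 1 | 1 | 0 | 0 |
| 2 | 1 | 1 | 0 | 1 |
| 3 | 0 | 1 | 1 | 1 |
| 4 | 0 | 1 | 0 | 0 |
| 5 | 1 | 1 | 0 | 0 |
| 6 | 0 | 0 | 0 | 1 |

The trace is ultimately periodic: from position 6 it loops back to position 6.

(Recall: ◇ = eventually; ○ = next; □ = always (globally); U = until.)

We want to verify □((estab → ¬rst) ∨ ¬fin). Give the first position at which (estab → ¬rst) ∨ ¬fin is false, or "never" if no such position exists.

3

Check (estab → ¬rst) ∨ ¬fin at each position in order: 0 ✓, 1 ✓, 2 ✓.
At position 3 the labels are {estab, fin, rst}, so (estab → ¬rst) ∨ ¬fin is false there. This is the first violation.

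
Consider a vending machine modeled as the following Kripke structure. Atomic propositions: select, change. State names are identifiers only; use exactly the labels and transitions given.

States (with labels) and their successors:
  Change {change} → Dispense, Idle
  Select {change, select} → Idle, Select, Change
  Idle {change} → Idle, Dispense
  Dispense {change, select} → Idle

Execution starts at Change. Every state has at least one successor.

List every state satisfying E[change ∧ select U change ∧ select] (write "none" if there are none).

States satisfying change ∧ select: {Select, Dispense}.
States satisfying E[change ∧ select U change ∧ select]: {Select, Dispense}.

{Select, Dispense}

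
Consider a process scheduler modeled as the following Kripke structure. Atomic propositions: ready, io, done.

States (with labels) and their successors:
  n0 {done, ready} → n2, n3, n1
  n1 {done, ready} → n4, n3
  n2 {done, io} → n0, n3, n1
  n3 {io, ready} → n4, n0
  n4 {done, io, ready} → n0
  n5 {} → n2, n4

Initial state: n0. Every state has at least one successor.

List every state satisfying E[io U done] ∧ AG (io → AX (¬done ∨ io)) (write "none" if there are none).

none

States satisfying io: {n2, n3, n4}.
States satisfying done: {n0, n1, n2, n4}.
States satisfying E[io U done]: {n0, n1, n2, n3, n4}.
States satisfying io → AX (¬done ∨ io): {n0, n1, n5}.
States satisfying AG (io → AX (¬done ∨ io)): ∅.
States satisfying E[io U done] ∧ AG (io → AX (¬done ∨ io)): ∅.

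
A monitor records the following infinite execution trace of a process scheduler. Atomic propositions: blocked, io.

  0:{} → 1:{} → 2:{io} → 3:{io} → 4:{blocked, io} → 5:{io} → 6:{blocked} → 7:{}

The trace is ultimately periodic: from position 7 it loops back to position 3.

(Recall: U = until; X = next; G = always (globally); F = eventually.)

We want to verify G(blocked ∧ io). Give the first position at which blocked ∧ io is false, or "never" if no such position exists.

0

At position 0 the labels are {}, so blocked ∧ io is false there. This is the first violation.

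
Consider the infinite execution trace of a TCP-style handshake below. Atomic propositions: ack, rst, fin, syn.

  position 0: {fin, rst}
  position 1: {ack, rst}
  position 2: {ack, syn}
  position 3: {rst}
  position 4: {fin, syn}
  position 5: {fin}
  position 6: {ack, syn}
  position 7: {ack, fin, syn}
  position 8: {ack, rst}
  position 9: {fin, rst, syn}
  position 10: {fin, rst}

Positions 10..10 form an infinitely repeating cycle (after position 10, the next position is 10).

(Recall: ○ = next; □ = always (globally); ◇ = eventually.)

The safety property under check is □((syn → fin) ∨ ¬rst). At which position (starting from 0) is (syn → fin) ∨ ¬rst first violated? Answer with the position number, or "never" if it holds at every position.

never

(syn → fin) ∨ ¬rst holds at every position 0..10, and those are all the positions the trace ever visits, so the invariant □((syn → fin) ∨ ¬rst) is never violated.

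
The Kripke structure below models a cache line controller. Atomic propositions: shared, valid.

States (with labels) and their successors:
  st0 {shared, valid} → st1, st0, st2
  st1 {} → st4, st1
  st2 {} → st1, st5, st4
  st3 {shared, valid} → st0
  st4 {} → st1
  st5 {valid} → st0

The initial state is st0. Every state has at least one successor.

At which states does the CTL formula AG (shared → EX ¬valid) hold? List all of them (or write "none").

States satisfying shared → EX ¬valid: {st0, st1, st2, st4, st5}.
States satisfying AG (shared → EX ¬valid): {st0, st1, st2, st4, st5}.

{st0, st1, st2, st4, st5}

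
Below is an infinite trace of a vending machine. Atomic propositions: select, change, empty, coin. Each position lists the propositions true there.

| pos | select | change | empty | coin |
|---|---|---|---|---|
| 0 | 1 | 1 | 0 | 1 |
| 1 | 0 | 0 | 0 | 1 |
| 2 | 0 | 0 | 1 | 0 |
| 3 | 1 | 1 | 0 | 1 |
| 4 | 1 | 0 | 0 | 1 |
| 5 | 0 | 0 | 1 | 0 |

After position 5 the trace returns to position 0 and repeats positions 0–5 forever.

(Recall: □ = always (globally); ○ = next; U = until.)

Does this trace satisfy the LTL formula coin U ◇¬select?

Holds

Walking from position 0: ◇¬select first holds at position 0, and coin holds at every earlier position along the way, so coin U ◇¬select holds.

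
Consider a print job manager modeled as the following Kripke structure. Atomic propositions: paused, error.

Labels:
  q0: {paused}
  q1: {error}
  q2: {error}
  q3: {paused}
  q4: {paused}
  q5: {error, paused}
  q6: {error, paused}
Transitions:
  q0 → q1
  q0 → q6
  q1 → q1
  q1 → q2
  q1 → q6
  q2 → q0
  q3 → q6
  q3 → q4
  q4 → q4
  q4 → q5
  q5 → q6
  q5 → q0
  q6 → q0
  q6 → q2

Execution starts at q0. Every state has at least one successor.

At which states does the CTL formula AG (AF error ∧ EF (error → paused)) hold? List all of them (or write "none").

{q0, q1, q2, q5, q6}

States satisfying AF error ∧ EF (error → paused): {q0, q1, q2, q5, q6}.
States satisfying AG (AF error ∧ EF (error → paused)): {q0, q1, q2, q5, q6}.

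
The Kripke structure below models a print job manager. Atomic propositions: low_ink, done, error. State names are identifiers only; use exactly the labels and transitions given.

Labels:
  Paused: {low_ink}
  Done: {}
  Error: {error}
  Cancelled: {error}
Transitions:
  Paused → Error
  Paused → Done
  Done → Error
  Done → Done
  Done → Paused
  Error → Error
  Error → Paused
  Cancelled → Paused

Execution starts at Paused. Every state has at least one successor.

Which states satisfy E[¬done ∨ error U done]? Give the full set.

States satisfying ¬done ∨ error: {Paused, Done, Error, Cancelled}.
States satisfying done: ∅.
States satisfying E[¬done ∨ error U done]: ∅.

none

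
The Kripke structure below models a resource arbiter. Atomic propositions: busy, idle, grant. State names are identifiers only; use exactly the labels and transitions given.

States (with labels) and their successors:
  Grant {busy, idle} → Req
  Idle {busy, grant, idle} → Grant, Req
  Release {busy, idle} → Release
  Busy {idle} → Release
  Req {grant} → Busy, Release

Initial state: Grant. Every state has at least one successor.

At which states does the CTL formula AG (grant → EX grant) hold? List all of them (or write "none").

{Release, Busy}

States satisfying grant → EX grant: {Grant, Idle, Release, Busy}.
States satisfying AG (grant → EX grant): {Release, Busy}.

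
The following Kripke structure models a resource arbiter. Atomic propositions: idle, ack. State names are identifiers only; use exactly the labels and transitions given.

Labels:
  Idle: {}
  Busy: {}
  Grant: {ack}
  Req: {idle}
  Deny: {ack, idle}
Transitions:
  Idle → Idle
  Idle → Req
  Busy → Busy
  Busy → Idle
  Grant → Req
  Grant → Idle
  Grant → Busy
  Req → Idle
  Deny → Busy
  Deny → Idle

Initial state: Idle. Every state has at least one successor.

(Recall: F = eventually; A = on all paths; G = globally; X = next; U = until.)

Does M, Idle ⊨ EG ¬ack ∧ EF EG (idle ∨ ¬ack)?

Holds

States satisfying ¬ack: {Idle, Busy, Req}.
States satisfying EG ¬ack: {Idle, Busy, Req}.
States satisfying EG (idle ∨ ¬ack): {Idle, Busy, Req, Deny}.
States satisfying EF EG (idle ∨ ¬ack): {Idle, Busy, Grant, Req, Deny}.
States satisfying EG ¬ack ∧ EF EG (idle ∨ ¬ack): {Idle, Busy, Req}.
Idle ∈ Sat(EG ¬ack ∧ EF EG (idle ∨ ¬ack)).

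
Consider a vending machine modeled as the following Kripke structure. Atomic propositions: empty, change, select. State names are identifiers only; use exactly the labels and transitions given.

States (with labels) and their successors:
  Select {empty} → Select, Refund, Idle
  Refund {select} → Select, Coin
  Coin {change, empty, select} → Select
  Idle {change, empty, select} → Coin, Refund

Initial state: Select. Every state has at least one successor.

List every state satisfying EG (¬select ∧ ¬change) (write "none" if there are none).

{Select}

States satisfying ¬select ∧ ¬change: {Select}.
States satisfying EG (¬select ∧ ¬change): {Select}.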